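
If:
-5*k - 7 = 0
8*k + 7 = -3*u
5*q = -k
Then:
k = -7/5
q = 7/25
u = 7/5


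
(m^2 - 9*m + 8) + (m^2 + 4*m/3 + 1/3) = 2*m^2 - 23*m/3 + 25/3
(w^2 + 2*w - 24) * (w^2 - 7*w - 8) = w^4 - 5*w^3 - 46*w^2 + 152*w + 192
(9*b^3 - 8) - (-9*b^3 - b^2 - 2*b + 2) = 18*b^3 + b^2 + 2*b - 10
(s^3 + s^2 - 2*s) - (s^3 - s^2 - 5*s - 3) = 2*s^2 + 3*s + 3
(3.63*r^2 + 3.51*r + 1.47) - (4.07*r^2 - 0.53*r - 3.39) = -0.44*r^2 + 4.04*r + 4.86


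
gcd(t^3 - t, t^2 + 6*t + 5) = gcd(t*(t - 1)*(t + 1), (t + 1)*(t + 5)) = t + 1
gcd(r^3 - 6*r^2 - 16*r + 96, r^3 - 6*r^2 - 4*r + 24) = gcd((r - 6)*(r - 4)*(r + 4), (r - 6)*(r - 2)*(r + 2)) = r - 6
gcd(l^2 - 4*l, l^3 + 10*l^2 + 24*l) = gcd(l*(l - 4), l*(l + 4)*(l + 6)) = l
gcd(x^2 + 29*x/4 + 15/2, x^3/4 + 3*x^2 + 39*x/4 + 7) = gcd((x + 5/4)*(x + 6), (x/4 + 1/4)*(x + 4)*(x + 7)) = 1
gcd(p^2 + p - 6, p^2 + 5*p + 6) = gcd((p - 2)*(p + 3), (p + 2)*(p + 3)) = p + 3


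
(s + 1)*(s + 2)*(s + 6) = s^3 + 9*s^2 + 20*s + 12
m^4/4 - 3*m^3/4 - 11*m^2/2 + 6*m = m*(m/4 + 1)*(m - 6)*(m - 1)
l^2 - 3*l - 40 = (l - 8)*(l + 5)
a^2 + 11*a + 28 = (a + 4)*(a + 7)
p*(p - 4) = p^2 - 4*p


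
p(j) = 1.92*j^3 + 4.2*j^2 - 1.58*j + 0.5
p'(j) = 5.76*j^2 + 8.4*j - 1.58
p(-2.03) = 4.95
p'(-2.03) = 5.10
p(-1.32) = 5.49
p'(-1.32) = -2.63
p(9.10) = 1780.78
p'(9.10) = 551.85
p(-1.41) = 5.70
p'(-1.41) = -1.97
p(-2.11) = 4.50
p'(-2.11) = 6.34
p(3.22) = 103.06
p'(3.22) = 85.19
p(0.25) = 0.40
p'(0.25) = 0.88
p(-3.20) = -14.35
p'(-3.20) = 30.52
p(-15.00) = -5510.80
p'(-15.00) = 1168.42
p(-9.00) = -1044.76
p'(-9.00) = 389.38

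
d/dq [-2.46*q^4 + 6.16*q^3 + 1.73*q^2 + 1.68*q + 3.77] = -9.84*q^3 + 18.48*q^2 + 3.46*q + 1.68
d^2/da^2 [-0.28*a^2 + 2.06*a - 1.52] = -0.560000000000000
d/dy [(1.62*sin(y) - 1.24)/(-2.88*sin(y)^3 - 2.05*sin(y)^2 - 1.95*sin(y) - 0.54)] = (9.3312*sin(y)^3 - 7.3926*sin(y)^2 - 5.084*sin(y) - 3.2928)*cos(y)/(8.2944*sin(y)^6 + 11.808*sin(y)^5 + 15.4345*sin(y)^4 + 11.1054*sin(y)^3 + 6.0165*sin(y)^2 + 2.106*sin(y) + 0.2916)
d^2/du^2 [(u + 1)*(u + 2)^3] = 6*(u + 2)*(2*u + 3)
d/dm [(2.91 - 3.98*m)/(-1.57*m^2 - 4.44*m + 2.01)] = (-6.2486*m^2 + 9.1374*m + 4.9206)/(2.4649*m^4 + 13.9416*m^3 + 13.4022*m^2 - 17.8488*m + 4.0401)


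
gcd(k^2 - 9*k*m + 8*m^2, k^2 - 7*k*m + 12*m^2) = 1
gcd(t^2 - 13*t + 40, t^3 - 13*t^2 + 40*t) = t^2 - 13*t + 40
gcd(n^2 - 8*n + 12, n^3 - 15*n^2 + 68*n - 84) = n^2 - 8*n + 12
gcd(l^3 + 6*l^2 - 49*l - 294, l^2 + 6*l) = l + 6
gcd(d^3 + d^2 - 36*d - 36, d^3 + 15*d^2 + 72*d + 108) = d + 6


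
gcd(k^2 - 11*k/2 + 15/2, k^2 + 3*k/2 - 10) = k - 5/2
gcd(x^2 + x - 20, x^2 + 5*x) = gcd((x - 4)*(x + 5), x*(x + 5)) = x + 5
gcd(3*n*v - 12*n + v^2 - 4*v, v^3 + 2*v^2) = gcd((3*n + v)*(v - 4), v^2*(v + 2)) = 1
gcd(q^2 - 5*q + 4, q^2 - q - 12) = q - 4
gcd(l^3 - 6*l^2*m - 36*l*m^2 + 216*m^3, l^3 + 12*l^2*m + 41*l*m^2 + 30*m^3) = l + 6*m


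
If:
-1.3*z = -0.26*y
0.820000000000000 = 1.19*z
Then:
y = 3.45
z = 0.69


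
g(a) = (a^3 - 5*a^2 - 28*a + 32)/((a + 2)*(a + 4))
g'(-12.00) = 0.70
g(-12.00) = -26.00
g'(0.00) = -6.50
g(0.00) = 4.00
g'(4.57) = 0.30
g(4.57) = -1.86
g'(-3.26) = -17.90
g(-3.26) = -38.07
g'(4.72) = 0.34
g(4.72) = -1.82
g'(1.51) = -1.44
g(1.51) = -0.94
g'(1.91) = -0.96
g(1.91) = -1.42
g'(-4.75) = -2.97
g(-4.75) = -26.66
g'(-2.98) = -30.24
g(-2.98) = -44.59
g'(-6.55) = -0.45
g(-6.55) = -24.14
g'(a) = (3*a^2 - 10*a - 28)/((a + 2)*(a + 4)) - (a^3 - 5*a^2 - 28*a + 32)/((a + 2)*(a + 4)^2) - (a^3 - 5*a^2 - 28*a + 32)/((a + 2)^2*(a + 4)) = (a^2 + 4*a - 26)/(a^2 + 4*a + 4)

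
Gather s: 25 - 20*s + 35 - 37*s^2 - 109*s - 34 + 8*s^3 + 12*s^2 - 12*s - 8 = 8*s^3 - 25*s^2 - 141*s + 18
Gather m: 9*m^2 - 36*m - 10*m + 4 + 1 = 9*m^2 - 46*m + 5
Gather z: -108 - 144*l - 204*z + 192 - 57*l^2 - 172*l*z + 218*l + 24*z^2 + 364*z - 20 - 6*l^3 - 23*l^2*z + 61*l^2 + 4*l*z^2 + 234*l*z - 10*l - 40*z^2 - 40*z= -6*l^3 + 4*l^2 + 64*l + z^2*(4*l - 16) + z*(-23*l^2 + 62*l + 120) + 64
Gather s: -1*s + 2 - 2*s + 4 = 6 - 3*s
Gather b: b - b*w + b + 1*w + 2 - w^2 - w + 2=b*(2 - w) - w^2 + 4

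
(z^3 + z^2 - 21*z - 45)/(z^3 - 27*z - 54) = (z - 5)/(z - 6)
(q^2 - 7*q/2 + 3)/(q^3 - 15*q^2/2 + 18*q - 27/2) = (q - 2)/(q^2 - 6*q + 9)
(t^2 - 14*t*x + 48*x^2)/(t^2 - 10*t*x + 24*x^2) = (-t + 8*x)/(-t + 4*x)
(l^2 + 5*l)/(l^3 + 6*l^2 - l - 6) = l*(l + 5)/(l^3 + 6*l^2 - l - 6)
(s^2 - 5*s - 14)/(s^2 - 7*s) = (s + 2)/s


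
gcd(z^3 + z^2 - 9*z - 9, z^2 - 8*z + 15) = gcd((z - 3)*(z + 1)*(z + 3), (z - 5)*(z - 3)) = z - 3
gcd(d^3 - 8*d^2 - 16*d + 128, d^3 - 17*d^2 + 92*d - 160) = d^2 - 12*d + 32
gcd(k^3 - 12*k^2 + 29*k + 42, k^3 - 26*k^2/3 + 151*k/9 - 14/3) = k - 6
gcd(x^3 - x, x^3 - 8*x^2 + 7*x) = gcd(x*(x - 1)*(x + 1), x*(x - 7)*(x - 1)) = x^2 - x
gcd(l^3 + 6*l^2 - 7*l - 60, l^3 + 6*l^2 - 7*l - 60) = l^3 + 6*l^2 - 7*l - 60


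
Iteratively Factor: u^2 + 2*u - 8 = (u - 2)*(u + 4)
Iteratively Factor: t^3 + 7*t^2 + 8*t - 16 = (t + 4)*(t^2 + 3*t - 4) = (t + 4)^2*(t - 1)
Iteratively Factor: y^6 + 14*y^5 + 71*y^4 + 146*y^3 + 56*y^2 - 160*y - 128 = (y + 4)*(y^5 + 10*y^4 + 31*y^3 + 22*y^2 - 32*y - 32) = (y + 2)*(y + 4)*(y^4 + 8*y^3 + 15*y^2 - 8*y - 16) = (y + 2)*(y + 4)^2*(y^3 + 4*y^2 - y - 4) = (y + 2)*(y + 4)^3*(y^2 - 1) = (y - 1)*(y + 2)*(y + 4)^3*(y + 1)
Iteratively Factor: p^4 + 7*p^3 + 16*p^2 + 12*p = (p + 2)*(p^3 + 5*p^2 + 6*p) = (p + 2)^2*(p^2 + 3*p) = p*(p + 2)^2*(p + 3)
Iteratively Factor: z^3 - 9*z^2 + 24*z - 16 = (z - 1)*(z^2 - 8*z + 16) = (z - 4)*(z - 1)*(z - 4)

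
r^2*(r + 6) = r^3 + 6*r^2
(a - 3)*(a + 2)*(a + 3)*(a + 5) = a^4 + 7*a^3 + a^2 - 63*a - 90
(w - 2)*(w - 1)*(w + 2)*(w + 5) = w^4 + 4*w^3 - 9*w^2 - 16*w + 20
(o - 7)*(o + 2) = o^2 - 5*o - 14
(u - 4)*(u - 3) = u^2 - 7*u + 12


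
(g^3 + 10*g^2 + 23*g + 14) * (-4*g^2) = -4*g^5 - 40*g^4 - 92*g^3 - 56*g^2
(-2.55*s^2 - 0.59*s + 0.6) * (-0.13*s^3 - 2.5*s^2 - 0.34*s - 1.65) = 0.3315*s^5 + 6.4517*s^4 + 2.264*s^3 + 2.9081*s^2 + 0.7695*s - 0.99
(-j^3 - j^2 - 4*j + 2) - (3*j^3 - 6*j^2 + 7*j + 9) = -4*j^3 + 5*j^2 - 11*j - 7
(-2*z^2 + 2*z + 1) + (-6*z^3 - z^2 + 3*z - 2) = -6*z^3 - 3*z^2 + 5*z - 1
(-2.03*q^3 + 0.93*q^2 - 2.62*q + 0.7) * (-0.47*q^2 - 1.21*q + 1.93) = 0.9541*q^5 + 2.0192*q^4 - 3.8118*q^3 + 4.6361*q^2 - 5.9036*q + 1.351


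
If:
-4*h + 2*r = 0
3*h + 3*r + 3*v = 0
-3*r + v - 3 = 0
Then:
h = -1/3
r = -2/3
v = 1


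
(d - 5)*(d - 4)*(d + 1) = d^3 - 8*d^2 + 11*d + 20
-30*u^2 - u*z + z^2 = (-6*u + z)*(5*u + z)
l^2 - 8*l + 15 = (l - 5)*(l - 3)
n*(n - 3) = n^2 - 3*n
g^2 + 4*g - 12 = (g - 2)*(g + 6)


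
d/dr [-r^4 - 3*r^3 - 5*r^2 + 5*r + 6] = -4*r^3 - 9*r^2 - 10*r + 5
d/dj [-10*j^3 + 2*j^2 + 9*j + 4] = -30*j^2 + 4*j + 9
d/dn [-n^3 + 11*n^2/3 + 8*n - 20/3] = -3*n^2 + 22*n/3 + 8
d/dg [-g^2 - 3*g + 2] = -2*g - 3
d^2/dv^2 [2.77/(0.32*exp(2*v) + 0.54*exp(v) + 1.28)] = (2.77*(0.64*exp(v) + 0.54)*(1.28*exp(v) + 1.08)*exp(v) - (3.5456*exp(v) + 1.4958)*(0.32*exp(2*v) + 0.54*exp(v) + 1.28))*exp(v)/(0.32*exp(2*v) + 0.54*exp(v) + 1.28)^3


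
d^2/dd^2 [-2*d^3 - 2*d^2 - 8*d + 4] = -12*d - 4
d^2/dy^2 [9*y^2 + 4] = 18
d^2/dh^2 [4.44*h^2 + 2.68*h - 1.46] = 8.88000000000000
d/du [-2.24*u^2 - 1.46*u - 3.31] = -4.48*u - 1.46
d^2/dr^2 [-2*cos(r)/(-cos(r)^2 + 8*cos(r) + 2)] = (cos(r) + 2)^2*(-148*cos(r) + 32*cos(2*r) + 4*cos(3*r) + 160)/(16*cos(r) - cos(2*r) + 3)^3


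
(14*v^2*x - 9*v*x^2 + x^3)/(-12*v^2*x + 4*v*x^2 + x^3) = (-7*v + x)/(6*v + x)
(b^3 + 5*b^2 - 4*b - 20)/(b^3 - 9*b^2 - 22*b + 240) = (b^2 - 4)/(b^2 - 14*b + 48)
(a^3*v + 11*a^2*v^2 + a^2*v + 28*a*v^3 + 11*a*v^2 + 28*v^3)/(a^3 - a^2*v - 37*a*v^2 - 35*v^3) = v*(-a^3 - 11*a^2*v - a^2 - 28*a*v^2 - 11*a*v - 28*v^2)/(-a^3 + a^2*v + 37*a*v^2 + 35*v^3)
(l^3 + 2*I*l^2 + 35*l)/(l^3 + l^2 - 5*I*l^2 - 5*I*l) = (l + 7*I)/(l + 1)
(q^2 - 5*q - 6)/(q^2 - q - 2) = (q - 6)/(q - 2)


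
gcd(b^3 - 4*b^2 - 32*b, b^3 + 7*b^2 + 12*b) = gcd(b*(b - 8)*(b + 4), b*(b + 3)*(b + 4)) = b^2 + 4*b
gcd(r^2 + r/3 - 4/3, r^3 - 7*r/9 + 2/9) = 1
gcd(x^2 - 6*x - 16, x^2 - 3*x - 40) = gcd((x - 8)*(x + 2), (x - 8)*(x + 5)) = x - 8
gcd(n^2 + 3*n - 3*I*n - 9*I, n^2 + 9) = n - 3*I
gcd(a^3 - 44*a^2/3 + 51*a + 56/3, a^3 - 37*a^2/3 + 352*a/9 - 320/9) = a - 8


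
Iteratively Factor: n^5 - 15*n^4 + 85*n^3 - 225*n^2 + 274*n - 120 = (n - 5)*(n^4 - 10*n^3 + 35*n^2 - 50*n + 24) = (n - 5)*(n - 4)*(n^3 - 6*n^2 + 11*n - 6) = (n - 5)*(n - 4)*(n - 3)*(n^2 - 3*n + 2) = (n - 5)*(n - 4)*(n - 3)*(n - 2)*(n - 1)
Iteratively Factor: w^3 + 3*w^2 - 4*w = (w)*(w^2 + 3*w - 4) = w*(w + 4)*(w - 1)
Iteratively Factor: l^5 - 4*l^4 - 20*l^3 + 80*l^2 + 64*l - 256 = (l + 4)*(l^4 - 8*l^3 + 12*l^2 + 32*l - 64) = (l - 4)*(l + 4)*(l^3 - 4*l^2 - 4*l + 16) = (l - 4)*(l + 2)*(l + 4)*(l^2 - 6*l + 8) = (l - 4)^2*(l + 2)*(l + 4)*(l - 2)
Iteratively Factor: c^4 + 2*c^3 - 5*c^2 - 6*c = (c + 3)*(c^3 - c^2 - 2*c) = (c - 2)*(c + 3)*(c^2 + c) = (c - 2)*(c + 1)*(c + 3)*(c)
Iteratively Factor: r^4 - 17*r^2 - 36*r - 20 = (r + 1)*(r^3 - r^2 - 16*r - 20) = (r + 1)*(r + 2)*(r^2 - 3*r - 10) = (r - 5)*(r + 1)*(r + 2)*(r + 2)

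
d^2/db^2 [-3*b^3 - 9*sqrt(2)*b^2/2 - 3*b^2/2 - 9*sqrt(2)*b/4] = -18*b - 9*sqrt(2) - 3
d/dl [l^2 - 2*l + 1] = 2*l - 2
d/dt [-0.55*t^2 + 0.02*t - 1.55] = 0.02 - 1.1*t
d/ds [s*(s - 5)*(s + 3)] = 3*s^2 - 4*s - 15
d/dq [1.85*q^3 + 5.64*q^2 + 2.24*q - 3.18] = 5.55*q^2 + 11.28*q + 2.24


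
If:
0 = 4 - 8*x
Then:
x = 1/2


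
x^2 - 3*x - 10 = (x - 5)*(x + 2)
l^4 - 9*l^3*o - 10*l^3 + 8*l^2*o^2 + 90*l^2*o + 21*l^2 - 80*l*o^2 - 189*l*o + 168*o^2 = (l - 7)*(l - 3)*(l - 8*o)*(l - o)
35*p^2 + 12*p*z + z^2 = (5*p + z)*(7*p + z)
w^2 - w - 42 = (w - 7)*(w + 6)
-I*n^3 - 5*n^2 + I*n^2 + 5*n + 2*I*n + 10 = (n - 2)*(n - 5*I)*(-I*n - I)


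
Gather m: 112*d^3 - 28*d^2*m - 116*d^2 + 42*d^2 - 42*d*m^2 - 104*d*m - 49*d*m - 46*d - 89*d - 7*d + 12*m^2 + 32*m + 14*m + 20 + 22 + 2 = 112*d^3 - 74*d^2 - 142*d + m^2*(12 - 42*d) + m*(-28*d^2 - 153*d + 46) + 44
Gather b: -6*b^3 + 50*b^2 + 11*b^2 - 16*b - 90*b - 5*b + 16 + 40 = -6*b^3 + 61*b^2 - 111*b + 56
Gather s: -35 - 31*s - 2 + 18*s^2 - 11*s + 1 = 18*s^2 - 42*s - 36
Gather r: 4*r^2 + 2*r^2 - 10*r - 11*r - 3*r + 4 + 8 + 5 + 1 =6*r^2 - 24*r + 18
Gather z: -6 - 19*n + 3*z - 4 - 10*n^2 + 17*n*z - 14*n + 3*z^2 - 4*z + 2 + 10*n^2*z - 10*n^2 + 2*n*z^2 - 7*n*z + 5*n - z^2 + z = -20*n^2 - 28*n + z^2*(2*n + 2) + z*(10*n^2 + 10*n) - 8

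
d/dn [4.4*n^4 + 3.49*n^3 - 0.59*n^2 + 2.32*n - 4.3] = 17.6*n^3 + 10.47*n^2 - 1.18*n + 2.32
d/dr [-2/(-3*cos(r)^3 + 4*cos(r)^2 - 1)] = 2*(9*cos(r) - 8)*sin(r)*cos(r)/(3*cos(r)^3 - 4*cos(r)^2 + 1)^2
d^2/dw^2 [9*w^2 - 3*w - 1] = 18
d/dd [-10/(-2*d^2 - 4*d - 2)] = 10*(-d - 1)/(d^2 + 2*d + 1)^2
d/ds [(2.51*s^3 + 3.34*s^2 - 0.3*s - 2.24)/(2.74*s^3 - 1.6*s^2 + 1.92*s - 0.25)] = (-13.1676*s^4 + 11.2824*s^3 + 22.4631*s^2 - 8.838*s + 4.3758)/(7.5076*s^6 - 8.768*s^5 + 13.0816*s^4 - 7.514*s^3 + 4.4864*s^2 - 0.96*s + 0.0625)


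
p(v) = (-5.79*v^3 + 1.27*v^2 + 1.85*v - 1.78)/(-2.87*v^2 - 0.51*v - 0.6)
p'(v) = (5.74*v + 0.51)*(-5.79*v^3 + 1.27*v^2 + 1.85*v - 1.78)/(-2.87*v^2 - 0.51*v - 0.6)^2 + (-17.37*v^2 + 2.54*v + 1.85)/(-2.87*v^2 - 0.51*v - 0.6)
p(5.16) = 9.47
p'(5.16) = 2.04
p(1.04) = 1.18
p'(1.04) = 1.57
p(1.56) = 2.12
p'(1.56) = 1.95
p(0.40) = 0.96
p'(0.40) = -2.19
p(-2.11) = -4.42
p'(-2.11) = 2.40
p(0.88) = 0.95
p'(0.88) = 1.24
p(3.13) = 5.31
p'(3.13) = 2.05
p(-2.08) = -4.35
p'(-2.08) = 2.42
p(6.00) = 11.18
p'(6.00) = 2.03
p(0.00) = 2.97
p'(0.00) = -5.60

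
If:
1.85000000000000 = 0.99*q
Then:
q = 1.87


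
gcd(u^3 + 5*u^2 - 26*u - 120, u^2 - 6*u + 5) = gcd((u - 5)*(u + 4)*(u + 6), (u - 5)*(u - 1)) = u - 5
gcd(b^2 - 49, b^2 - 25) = 1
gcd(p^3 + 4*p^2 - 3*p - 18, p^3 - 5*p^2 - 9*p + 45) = p + 3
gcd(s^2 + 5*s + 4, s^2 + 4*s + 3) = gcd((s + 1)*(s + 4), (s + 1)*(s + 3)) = s + 1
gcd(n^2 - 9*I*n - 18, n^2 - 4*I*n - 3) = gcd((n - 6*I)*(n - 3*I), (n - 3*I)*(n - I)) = n - 3*I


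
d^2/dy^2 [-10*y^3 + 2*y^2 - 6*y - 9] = 4 - 60*y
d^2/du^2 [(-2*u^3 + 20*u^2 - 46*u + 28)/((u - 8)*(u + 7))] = 56*(-5*u^3 + 111*u^2 - 951*u + 2389)/(u^6 - 3*u^5 - 165*u^4 + 335*u^3 + 9240*u^2 - 9408*u - 175616)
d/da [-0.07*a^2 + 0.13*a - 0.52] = 0.13 - 0.14*a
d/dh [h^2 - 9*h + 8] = 2*h - 9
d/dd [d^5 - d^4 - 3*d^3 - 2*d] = 5*d^4 - 4*d^3 - 9*d^2 - 2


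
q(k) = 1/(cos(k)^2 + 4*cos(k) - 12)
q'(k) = (2*sin(k)*cos(k) + 4*sin(k))/(cos(k)^2 + 4*cos(k) - 12)^2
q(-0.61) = -0.12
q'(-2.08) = -0.01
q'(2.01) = 0.02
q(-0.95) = -0.11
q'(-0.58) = -0.05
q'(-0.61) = -0.05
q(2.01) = -0.07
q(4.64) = -0.08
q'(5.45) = -0.05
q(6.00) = -0.14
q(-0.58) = -0.13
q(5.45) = -0.11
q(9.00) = -0.07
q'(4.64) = -0.03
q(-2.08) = -0.07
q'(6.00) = -0.03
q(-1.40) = -0.09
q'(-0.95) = -0.05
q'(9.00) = 0.00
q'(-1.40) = -0.03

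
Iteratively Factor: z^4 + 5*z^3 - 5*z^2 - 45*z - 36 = (z + 1)*(z^3 + 4*z^2 - 9*z - 36) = (z + 1)*(z + 3)*(z^2 + z - 12) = (z - 3)*(z + 1)*(z + 3)*(z + 4)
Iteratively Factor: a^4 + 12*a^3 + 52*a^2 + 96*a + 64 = (a + 2)*(a^3 + 10*a^2 + 32*a + 32) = (a + 2)*(a + 4)*(a^2 + 6*a + 8) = (a + 2)*(a + 4)^2*(a + 2)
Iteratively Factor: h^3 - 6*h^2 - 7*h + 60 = (h + 3)*(h^2 - 9*h + 20) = (h - 4)*(h + 3)*(h - 5)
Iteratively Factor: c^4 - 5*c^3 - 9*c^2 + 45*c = (c)*(c^3 - 5*c^2 - 9*c + 45) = c*(c - 5)*(c^2 - 9) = c*(c - 5)*(c + 3)*(c - 3)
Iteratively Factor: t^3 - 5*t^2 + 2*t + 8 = (t - 4)*(t^2 - t - 2) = (t - 4)*(t + 1)*(t - 2)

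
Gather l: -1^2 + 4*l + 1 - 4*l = 0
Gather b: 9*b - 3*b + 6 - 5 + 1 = 6*b + 2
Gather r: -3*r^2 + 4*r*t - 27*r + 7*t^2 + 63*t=-3*r^2 + r*(4*t - 27) + 7*t^2 + 63*t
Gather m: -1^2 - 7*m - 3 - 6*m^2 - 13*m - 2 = -6*m^2 - 20*m - 6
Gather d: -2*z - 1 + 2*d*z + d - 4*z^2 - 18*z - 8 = d*(2*z + 1) - 4*z^2 - 20*z - 9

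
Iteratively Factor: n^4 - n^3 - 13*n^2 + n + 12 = (n - 1)*(n^3 - 13*n - 12) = (n - 1)*(n + 3)*(n^2 - 3*n - 4) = (n - 4)*(n - 1)*(n + 3)*(n + 1)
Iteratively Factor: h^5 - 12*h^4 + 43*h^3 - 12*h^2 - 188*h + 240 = (h - 4)*(h^4 - 8*h^3 + 11*h^2 + 32*h - 60) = (h - 5)*(h - 4)*(h^3 - 3*h^2 - 4*h + 12) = (h - 5)*(h - 4)*(h - 2)*(h^2 - h - 6) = (h - 5)*(h - 4)*(h - 2)*(h + 2)*(h - 3)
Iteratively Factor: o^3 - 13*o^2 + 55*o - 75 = (o - 5)*(o^2 - 8*o + 15) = (o - 5)*(o - 3)*(o - 5)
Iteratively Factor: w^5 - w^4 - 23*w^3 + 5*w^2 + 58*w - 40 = (w - 1)*(w^4 - 23*w^2 - 18*w + 40) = (w - 1)^2*(w^3 + w^2 - 22*w - 40) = (w - 5)*(w - 1)^2*(w^2 + 6*w + 8) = (w - 5)*(w - 1)^2*(w + 4)*(w + 2)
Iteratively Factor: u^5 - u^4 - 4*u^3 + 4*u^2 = (u)*(u^4 - u^3 - 4*u^2 + 4*u) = u^2*(u^3 - u^2 - 4*u + 4) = u^2*(u + 2)*(u^2 - 3*u + 2) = u^2*(u - 1)*(u + 2)*(u - 2)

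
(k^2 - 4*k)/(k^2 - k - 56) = k*(4 - k)/(-k^2 + k + 56)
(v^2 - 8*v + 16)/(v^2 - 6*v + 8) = (v - 4)/(v - 2)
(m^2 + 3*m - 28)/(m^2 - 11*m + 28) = (m + 7)/(m - 7)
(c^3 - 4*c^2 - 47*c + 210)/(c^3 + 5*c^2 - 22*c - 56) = (c^2 - 11*c + 30)/(c^2 - 2*c - 8)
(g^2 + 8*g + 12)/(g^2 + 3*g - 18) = (g + 2)/(g - 3)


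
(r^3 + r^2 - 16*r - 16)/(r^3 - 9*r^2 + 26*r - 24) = (r^2 + 5*r + 4)/(r^2 - 5*r + 6)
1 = 1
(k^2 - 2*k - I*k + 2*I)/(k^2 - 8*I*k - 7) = (k - 2)/(k - 7*I)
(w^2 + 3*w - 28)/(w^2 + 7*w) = (w - 4)/w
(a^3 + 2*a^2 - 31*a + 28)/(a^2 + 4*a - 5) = (a^2 + 3*a - 28)/(a + 5)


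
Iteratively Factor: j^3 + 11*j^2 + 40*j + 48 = (j + 4)*(j^2 + 7*j + 12) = (j + 3)*(j + 4)*(j + 4)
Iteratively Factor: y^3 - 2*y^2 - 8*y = (y + 2)*(y^2 - 4*y) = y*(y + 2)*(y - 4)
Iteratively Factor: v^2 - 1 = (v + 1)*(v - 1)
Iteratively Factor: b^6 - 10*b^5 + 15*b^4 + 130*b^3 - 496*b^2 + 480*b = (b)*(b^5 - 10*b^4 + 15*b^3 + 130*b^2 - 496*b + 480) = b*(b - 3)*(b^4 - 7*b^3 - 6*b^2 + 112*b - 160) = b*(b - 5)*(b - 3)*(b^3 - 2*b^2 - 16*b + 32) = b*(b - 5)*(b - 3)*(b - 2)*(b^2 - 16) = b*(b - 5)*(b - 3)*(b - 2)*(b + 4)*(b - 4)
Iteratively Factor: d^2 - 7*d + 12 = (d - 3)*(d - 4)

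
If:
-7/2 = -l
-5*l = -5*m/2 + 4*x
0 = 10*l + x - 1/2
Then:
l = 7/2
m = -241/5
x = -69/2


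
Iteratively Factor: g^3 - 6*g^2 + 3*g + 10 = (g - 5)*(g^2 - g - 2) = (g - 5)*(g - 2)*(g + 1)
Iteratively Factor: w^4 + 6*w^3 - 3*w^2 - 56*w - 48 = (w - 3)*(w^3 + 9*w^2 + 24*w + 16) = (w - 3)*(w + 4)*(w^2 + 5*w + 4) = (w - 3)*(w + 4)^2*(w + 1)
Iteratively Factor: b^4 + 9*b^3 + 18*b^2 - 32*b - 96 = (b + 4)*(b^3 + 5*b^2 - 2*b - 24) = (b + 3)*(b + 4)*(b^2 + 2*b - 8) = (b + 3)*(b + 4)^2*(b - 2)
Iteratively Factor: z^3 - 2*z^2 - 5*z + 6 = (z + 2)*(z^2 - 4*z + 3) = (z - 3)*(z + 2)*(z - 1)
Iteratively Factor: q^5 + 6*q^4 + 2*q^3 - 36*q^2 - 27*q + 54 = (q + 3)*(q^4 + 3*q^3 - 7*q^2 - 15*q + 18) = (q - 1)*(q + 3)*(q^3 + 4*q^2 - 3*q - 18) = (q - 1)*(q + 3)^2*(q^2 + q - 6) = (q - 2)*(q - 1)*(q + 3)^2*(q + 3)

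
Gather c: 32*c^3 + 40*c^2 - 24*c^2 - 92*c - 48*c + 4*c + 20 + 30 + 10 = 32*c^3 + 16*c^2 - 136*c + 60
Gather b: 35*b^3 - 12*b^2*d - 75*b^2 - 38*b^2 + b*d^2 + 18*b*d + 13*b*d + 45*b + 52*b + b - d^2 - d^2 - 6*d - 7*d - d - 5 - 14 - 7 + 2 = 35*b^3 + b^2*(-12*d - 113) + b*(d^2 + 31*d + 98) - 2*d^2 - 14*d - 24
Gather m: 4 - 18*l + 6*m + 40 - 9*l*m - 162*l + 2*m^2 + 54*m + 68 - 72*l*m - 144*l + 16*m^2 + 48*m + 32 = -324*l + 18*m^2 + m*(108 - 81*l) + 144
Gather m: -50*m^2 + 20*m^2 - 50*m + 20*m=-30*m^2 - 30*m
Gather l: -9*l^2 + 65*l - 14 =-9*l^2 + 65*l - 14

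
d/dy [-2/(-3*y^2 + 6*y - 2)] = 12*(1 - y)/(3*y^2 - 6*y + 2)^2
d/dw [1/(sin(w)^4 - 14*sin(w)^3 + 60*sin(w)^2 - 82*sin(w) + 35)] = 2*(19*sin(w) + 2*cos(w)^2 - 43)*cos(w)/((sin(w) - 7)^2*(sin(w) - 5)^2*(sin(w) - 1)^3)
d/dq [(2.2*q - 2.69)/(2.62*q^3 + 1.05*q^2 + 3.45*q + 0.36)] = (-11.528*q^3 + 18.8334*q^2 + 5.649*q + 10.0725)/(6.8644*q^6 + 5.502*q^5 + 19.1805*q^4 + 9.1314*q^3 + 12.6585*q^2 + 2.484*q + 0.1296)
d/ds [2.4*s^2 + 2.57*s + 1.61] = 4.8*s + 2.57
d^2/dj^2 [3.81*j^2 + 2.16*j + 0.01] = 7.62000000000000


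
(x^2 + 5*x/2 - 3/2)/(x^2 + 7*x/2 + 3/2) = (2*x - 1)/(2*x + 1)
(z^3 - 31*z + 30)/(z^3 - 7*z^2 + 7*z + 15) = (z^2 + 5*z - 6)/(z^2 - 2*z - 3)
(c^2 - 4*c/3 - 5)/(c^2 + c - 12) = (c + 5/3)/(c + 4)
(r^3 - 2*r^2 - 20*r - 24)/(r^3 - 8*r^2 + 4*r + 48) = (r + 2)/(r - 4)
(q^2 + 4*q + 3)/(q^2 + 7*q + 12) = (q + 1)/(q + 4)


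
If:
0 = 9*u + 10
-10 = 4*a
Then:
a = -5/2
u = -10/9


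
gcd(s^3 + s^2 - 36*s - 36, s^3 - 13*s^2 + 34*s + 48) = s^2 - 5*s - 6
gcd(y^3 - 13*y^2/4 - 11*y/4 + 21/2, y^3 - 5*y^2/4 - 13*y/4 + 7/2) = y^2 - y/4 - 7/2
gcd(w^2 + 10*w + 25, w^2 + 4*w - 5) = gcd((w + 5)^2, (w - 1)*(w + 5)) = w + 5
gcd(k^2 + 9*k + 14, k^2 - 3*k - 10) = k + 2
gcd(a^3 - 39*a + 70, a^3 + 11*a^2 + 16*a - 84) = a^2 + 5*a - 14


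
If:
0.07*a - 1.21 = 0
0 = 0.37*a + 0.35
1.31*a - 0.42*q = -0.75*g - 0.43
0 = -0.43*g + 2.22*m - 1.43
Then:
No Solution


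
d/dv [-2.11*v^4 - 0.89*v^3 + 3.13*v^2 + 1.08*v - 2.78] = -8.44*v^3 - 2.67*v^2 + 6.26*v + 1.08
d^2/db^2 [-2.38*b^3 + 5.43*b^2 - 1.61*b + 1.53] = 10.86 - 14.28*b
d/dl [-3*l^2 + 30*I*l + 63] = -6*l + 30*I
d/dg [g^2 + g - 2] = 2*g + 1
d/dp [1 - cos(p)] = sin(p)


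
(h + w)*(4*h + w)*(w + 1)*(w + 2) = 4*h^2*w^2 + 12*h^2*w + 8*h^2 + 5*h*w^3 + 15*h*w^2 + 10*h*w + w^4 + 3*w^3 + 2*w^2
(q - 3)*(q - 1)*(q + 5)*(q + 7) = q^4 + 8*q^3 - 10*q^2 - 104*q + 105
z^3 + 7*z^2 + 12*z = z*(z + 3)*(z + 4)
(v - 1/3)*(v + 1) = v^2 + 2*v/3 - 1/3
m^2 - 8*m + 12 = (m - 6)*(m - 2)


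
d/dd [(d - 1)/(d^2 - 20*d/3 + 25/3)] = 3*(-3*d^2 + 6*d + 5)/(9*d^4 - 120*d^3 + 550*d^2 - 1000*d + 625)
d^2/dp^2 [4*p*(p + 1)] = 8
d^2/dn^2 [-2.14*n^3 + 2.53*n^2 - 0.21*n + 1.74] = 5.06 - 12.84*n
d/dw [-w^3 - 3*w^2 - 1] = 3*w*(-w - 2)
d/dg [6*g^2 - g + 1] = 12*g - 1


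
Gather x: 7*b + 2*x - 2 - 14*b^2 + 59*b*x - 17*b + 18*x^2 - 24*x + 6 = -14*b^2 - 10*b + 18*x^2 + x*(59*b - 22) + 4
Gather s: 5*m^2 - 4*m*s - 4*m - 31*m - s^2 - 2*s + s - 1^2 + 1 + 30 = 5*m^2 - 35*m - s^2 + s*(-4*m - 1) + 30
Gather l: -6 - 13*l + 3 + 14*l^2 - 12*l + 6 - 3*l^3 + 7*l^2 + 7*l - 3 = -3*l^3 + 21*l^2 - 18*l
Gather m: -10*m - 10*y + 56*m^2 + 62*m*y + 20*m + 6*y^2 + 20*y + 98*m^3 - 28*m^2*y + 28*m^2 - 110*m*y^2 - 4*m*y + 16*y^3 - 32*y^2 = 98*m^3 + m^2*(84 - 28*y) + m*(-110*y^2 + 58*y + 10) + 16*y^3 - 26*y^2 + 10*y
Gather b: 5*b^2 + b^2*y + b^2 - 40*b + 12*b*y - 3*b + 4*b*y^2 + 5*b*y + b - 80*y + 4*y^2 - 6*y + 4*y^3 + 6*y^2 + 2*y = b^2*(y + 6) + b*(4*y^2 + 17*y - 42) + 4*y^3 + 10*y^2 - 84*y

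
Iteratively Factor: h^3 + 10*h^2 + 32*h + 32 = (h + 4)*(h^2 + 6*h + 8) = (h + 4)^2*(h + 2)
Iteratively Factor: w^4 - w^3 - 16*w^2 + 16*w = (w + 4)*(w^3 - 5*w^2 + 4*w) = (w - 4)*(w + 4)*(w^2 - w) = w*(w - 4)*(w + 4)*(w - 1)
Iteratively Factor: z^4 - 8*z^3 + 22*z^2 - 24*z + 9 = (z - 1)*(z^3 - 7*z^2 + 15*z - 9) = (z - 1)^2*(z^2 - 6*z + 9) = (z - 3)*(z - 1)^2*(z - 3)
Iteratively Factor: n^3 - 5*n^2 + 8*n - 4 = (n - 2)*(n^2 - 3*n + 2) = (n - 2)*(n - 1)*(n - 2)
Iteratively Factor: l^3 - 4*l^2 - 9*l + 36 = (l - 3)*(l^2 - l - 12) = (l - 4)*(l - 3)*(l + 3)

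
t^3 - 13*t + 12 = (t - 3)*(t - 1)*(t + 4)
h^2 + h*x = h*(h + x)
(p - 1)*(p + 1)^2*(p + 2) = p^4 + 3*p^3 + p^2 - 3*p - 2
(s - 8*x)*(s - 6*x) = s^2 - 14*s*x + 48*x^2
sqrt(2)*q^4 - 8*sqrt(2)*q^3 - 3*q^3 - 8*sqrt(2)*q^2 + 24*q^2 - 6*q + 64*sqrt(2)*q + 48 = (q - 8)*(q - 3*sqrt(2))*(q + sqrt(2))*(sqrt(2)*q + 1)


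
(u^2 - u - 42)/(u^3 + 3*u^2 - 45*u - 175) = (u + 6)/(u^2 + 10*u + 25)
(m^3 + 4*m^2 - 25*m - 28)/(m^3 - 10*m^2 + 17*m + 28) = (m + 7)/(m - 7)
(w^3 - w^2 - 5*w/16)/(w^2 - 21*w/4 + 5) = w*(4*w + 1)/(4*(w - 4))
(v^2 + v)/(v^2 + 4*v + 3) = v/(v + 3)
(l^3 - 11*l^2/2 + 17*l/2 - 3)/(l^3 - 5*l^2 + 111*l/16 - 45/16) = 8*(2*l^2 - 5*l + 2)/(16*l^2 - 32*l + 15)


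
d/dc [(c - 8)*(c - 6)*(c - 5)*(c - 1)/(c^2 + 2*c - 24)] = 2*(c^5 - 7*c^4 - 88*c^3 + 1036*c^2 - 3528*c + 4056)/(c^4 + 4*c^3 - 44*c^2 - 96*c + 576)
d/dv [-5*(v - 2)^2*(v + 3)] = -15*v^2 + 10*v + 40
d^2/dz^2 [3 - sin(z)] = sin(z)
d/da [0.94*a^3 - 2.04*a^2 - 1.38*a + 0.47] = 2.82*a^2 - 4.08*a - 1.38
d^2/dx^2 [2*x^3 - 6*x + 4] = 12*x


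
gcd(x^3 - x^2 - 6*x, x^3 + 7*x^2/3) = x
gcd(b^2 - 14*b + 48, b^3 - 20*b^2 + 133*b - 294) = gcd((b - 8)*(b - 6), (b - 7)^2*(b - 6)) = b - 6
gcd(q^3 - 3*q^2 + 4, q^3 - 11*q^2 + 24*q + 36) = q + 1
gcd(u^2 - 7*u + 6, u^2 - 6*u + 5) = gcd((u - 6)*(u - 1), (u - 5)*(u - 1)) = u - 1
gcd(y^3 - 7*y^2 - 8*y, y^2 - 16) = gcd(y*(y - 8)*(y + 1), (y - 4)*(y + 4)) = 1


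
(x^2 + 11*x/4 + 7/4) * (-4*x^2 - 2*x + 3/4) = -4*x^4 - 13*x^3 - 47*x^2/4 - 23*x/16 + 21/16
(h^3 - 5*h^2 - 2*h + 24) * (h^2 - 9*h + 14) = h^5 - 14*h^4 + 57*h^3 - 28*h^2 - 244*h + 336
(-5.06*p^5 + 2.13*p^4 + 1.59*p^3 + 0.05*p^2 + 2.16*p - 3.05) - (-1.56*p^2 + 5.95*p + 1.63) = -5.06*p^5 + 2.13*p^4 + 1.59*p^3 + 1.61*p^2 - 3.79*p - 4.68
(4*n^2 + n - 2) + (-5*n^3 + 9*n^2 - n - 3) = -5*n^3 + 13*n^2 - 5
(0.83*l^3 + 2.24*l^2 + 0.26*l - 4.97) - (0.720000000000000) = 0.83*l^3 + 2.24*l^2 + 0.26*l - 5.69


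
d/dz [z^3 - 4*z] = 3*z^2 - 4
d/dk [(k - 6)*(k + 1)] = 2*k - 5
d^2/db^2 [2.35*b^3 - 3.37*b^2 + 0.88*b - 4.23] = 14.1*b - 6.74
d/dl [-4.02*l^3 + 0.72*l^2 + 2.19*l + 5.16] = -12.06*l^2 + 1.44*l + 2.19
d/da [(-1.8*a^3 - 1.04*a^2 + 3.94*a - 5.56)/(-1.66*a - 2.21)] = (5.976*a^3 + 13.6604*a^2 + 4.5968*a - 17.937)/(2.7556*a^2 + 7.3372*a + 4.8841)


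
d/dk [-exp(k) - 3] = -exp(k)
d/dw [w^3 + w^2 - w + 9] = 3*w^2 + 2*w - 1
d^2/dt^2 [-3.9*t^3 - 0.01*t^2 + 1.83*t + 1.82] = -23.4*t - 0.02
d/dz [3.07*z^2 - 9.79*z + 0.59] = 6.14*z - 9.79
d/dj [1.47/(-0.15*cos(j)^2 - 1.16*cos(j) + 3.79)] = -(0.441*cos(j) + 1.7052)*sin(j)/(0.15*cos(j)^2 + 1.16*cos(j) - 3.79)^2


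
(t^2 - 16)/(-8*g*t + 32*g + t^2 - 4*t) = (t + 4)/(-8*g + t)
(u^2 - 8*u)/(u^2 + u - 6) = u*(u - 8)/(u^2 + u - 6)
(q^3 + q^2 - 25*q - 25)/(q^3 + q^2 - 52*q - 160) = (q^2 - 4*q - 5)/(q^2 - 4*q - 32)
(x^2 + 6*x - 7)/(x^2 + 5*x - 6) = (x + 7)/(x + 6)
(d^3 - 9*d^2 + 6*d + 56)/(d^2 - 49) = (d^2 - 2*d - 8)/(d + 7)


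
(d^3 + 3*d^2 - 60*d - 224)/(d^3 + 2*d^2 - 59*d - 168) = (d + 4)/(d + 3)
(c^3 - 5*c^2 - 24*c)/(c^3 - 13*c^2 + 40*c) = (c + 3)/(c - 5)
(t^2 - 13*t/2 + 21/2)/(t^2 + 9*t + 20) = (2*t^2 - 13*t + 21)/(2*(t^2 + 9*t + 20))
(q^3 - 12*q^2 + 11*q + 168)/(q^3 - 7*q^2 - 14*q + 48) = (q - 7)/(q - 2)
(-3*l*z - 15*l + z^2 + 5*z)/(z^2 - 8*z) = (-3*l*z - 15*l + z^2 + 5*z)/(z*(z - 8))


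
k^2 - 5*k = k*(k - 5)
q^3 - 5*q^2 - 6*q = q*(q - 6)*(q + 1)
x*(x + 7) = x^2 + 7*x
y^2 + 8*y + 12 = (y + 2)*(y + 6)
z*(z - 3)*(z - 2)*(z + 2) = z^4 - 3*z^3 - 4*z^2 + 12*z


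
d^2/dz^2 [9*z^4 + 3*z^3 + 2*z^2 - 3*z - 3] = 108*z^2 + 18*z + 4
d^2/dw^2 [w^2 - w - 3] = 2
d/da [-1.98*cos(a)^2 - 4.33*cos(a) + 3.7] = (3.96*cos(a) + 4.33)*sin(a)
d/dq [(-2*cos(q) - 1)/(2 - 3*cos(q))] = 7*sin(q)/(3*cos(q) - 2)^2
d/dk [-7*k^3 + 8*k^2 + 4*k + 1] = -21*k^2 + 16*k + 4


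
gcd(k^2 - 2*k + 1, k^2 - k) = k - 1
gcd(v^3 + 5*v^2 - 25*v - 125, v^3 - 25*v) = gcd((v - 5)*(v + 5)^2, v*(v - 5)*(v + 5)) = v^2 - 25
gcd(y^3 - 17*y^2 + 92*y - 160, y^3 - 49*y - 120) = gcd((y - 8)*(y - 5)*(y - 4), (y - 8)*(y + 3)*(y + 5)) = y - 8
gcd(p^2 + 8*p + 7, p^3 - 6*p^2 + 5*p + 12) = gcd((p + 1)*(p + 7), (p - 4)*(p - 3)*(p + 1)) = p + 1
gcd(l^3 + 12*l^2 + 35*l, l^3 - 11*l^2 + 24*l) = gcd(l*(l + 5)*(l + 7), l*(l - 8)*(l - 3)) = l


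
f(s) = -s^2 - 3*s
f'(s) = -2*s - 3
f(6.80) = -66.64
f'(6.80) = -16.60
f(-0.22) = 0.61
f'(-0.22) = -2.56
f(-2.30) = 1.61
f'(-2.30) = 1.60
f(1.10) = -4.51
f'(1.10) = -5.20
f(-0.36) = 0.95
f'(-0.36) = -2.28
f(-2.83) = 0.48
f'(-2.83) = 2.66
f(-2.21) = 1.75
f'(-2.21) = 1.42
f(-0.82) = 1.79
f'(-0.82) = -1.36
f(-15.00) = -180.00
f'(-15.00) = 27.00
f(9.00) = -108.00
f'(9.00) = -21.00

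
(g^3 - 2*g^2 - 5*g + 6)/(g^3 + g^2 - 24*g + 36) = (g^2 + g - 2)/(g^2 + 4*g - 12)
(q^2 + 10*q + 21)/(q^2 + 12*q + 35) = (q + 3)/(q + 5)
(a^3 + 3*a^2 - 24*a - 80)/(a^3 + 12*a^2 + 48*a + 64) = (a - 5)/(a + 4)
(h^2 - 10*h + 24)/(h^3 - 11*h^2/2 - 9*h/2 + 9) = 2*(h - 4)/(2*h^2 + h - 3)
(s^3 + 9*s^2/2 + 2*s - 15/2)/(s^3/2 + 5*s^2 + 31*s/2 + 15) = (2*s^2 + 3*s - 5)/(s^2 + 7*s + 10)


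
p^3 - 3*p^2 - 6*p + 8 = (p - 4)*(p - 1)*(p + 2)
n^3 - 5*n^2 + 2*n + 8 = (n - 4)*(n - 2)*(n + 1)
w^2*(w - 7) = w^3 - 7*w^2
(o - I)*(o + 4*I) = o^2 + 3*I*o + 4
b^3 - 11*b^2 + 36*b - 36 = (b - 6)*(b - 3)*(b - 2)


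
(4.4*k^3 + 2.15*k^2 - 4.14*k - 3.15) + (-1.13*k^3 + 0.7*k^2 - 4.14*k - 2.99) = 3.27*k^3 + 2.85*k^2 - 8.28*k - 6.14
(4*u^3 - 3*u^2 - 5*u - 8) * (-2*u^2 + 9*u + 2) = -8*u^5 + 42*u^4 - 9*u^3 - 35*u^2 - 82*u - 16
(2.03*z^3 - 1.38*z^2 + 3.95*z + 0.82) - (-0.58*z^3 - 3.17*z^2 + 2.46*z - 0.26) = 2.61*z^3 + 1.79*z^2 + 1.49*z + 1.08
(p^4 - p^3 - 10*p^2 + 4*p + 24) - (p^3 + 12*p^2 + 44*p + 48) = p^4 - 2*p^3 - 22*p^2 - 40*p - 24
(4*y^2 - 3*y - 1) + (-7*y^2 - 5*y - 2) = -3*y^2 - 8*y - 3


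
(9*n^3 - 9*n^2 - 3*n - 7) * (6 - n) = -9*n^4 + 63*n^3 - 51*n^2 - 11*n - 42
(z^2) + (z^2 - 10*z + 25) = 2*z^2 - 10*z + 25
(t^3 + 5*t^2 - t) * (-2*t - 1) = -2*t^4 - 11*t^3 - 3*t^2 + t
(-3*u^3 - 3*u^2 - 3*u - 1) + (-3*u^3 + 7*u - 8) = -6*u^3 - 3*u^2 + 4*u - 9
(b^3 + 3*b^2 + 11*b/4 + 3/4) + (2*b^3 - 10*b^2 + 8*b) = 3*b^3 - 7*b^2 + 43*b/4 + 3/4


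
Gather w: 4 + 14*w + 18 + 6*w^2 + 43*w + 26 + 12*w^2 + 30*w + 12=18*w^2 + 87*w + 60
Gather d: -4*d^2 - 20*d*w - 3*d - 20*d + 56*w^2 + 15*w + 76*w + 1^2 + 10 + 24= -4*d^2 + d*(-20*w - 23) + 56*w^2 + 91*w + 35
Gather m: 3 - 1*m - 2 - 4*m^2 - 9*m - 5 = -4*m^2 - 10*m - 4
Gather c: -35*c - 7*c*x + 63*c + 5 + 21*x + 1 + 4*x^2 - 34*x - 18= c*(28 - 7*x) + 4*x^2 - 13*x - 12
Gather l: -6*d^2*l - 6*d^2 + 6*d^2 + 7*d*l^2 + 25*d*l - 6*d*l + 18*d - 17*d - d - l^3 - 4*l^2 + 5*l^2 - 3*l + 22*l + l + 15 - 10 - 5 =-l^3 + l^2*(7*d + 1) + l*(-6*d^2 + 19*d + 20)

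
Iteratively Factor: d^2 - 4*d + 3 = (d - 3)*(d - 1)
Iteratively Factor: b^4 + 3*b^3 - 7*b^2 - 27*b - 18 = (b + 3)*(b^3 - 7*b - 6) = (b + 2)*(b + 3)*(b^2 - 2*b - 3) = (b + 1)*(b + 2)*(b + 3)*(b - 3)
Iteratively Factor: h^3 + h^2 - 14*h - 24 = (h - 4)*(h^2 + 5*h + 6) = (h - 4)*(h + 3)*(h + 2)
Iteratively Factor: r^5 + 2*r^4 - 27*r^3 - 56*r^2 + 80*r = (r - 5)*(r^4 + 7*r^3 + 8*r^2 - 16*r) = (r - 5)*(r + 4)*(r^3 + 3*r^2 - 4*r) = (r - 5)*(r - 1)*(r + 4)*(r^2 + 4*r) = (r - 5)*(r - 1)*(r + 4)^2*(r)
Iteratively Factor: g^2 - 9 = (g + 3)*(g - 3)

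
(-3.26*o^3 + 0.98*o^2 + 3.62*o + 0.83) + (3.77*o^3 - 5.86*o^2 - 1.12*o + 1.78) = 0.51*o^3 - 4.88*o^2 + 2.5*o + 2.61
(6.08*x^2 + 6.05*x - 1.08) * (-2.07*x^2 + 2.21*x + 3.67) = -12.5856*x^4 + 0.913300000000001*x^3 + 37.9197*x^2 + 19.8167*x - 3.9636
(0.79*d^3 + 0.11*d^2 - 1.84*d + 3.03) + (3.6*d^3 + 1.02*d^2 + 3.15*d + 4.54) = 4.39*d^3 + 1.13*d^2 + 1.31*d + 7.57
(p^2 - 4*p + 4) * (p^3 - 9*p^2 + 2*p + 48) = p^5 - 13*p^4 + 42*p^3 + 4*p^2 - 184*p + 192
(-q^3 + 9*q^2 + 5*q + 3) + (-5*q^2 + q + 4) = -q^3 + 4*q^2 + 6*q + 7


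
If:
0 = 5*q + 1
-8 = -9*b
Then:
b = 8/9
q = -1/5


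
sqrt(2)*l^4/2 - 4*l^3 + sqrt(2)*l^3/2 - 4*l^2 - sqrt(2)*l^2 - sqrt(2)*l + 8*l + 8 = (l - 4*sqrt(2))*(l - sqrt(2))*(l + sqrt(2))*(sqrt(2)*l/2 + sqrt(2)/2)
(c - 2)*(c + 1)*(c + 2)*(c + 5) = c^4 + 6*c^3 + c^2 - 24*c - 20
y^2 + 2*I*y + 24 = (y - 4*I)*(y + 6*I)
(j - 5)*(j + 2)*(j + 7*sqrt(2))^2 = j^4 - 3*j^3 + 14*sqrt(2)*j^3 - 42*sqrt(2)*j^2 + 88*j^2 - 294*j - 140*sqrt(2)*j - 980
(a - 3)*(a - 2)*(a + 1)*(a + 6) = a^4 + 2*a^3 - 23*a^2 + 12*a + 36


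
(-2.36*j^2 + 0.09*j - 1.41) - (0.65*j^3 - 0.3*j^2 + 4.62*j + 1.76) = -0.65*j^3 - 2.06*j^2 - 4.53*j - 3.17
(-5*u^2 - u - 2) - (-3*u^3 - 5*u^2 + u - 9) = 3*u^3 - 2*u + 7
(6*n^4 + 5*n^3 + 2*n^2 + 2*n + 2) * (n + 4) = 6*n^5 + 29*n^4 + 22*n^3 + 10*n^2 + 10*n + 8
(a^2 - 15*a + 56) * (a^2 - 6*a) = a^4 - 21*a^3 + 146*a^2 - 336*a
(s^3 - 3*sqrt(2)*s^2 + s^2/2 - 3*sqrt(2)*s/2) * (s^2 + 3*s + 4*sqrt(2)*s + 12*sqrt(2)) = s^5 + sqrt(2)*s^4 + 7*s^4/2 - 45*s^3/2 + 7*sqrt(2)*s^3/2 - 84*s^2 + 3*sqrt(2)*s^2/2 - 36*s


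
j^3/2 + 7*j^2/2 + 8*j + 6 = (j/2 + 1)*(j + 2)*(j + 3)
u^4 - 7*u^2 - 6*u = u*(u - 3)*(u + 1)*(u + 2)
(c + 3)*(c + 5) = c^2 + 8*c + 15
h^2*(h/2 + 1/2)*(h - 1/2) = h^4/2 + h^3/4 - h^2/4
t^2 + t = t*(t + 1)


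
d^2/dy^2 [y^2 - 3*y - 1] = 2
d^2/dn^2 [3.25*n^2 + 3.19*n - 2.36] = 6.50000000000000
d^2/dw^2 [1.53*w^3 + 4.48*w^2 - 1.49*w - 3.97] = 9.18*w + 8.96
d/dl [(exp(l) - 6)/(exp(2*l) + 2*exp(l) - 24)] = (-2*(exp(l) - 6)*(exp(l) + 1) + exp(2*l) + 2*exp(l) - 24)*exp(l)/(exp(2*l) + 2*exp(l) - 24)^2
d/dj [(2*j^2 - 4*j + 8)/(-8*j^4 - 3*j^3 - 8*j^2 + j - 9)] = 2*(16*j^5 - 45*j^4 + 116*j^3 + 21*j^2 + 46*j + 14)/(64*j^8 + 48*j^7 + 137*j^6 + 32*j^5 + 202*j^4 + 38*j^3 + 145*j^2 - 18*j + 81)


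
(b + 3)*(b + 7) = b^2 + 10*b + 21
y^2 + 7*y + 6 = (y + 1)*(y + 6)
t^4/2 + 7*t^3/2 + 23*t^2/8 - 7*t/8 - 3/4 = (t/2 + 1/2)*(t - 1/2)*(t + 1/2)*(t + 6)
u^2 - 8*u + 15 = (u - 5)*(u - 3)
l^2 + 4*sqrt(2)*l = l*(l + 4*sqrt(2))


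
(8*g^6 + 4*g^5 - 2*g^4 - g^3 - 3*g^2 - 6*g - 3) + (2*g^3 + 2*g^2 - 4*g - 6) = 8*g^6 + 4*g^5 - 2*g^4 + g^3 - g^2 - 10*g - 9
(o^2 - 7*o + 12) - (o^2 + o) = 12 - 8*o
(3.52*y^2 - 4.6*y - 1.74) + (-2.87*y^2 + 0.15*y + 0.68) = 0.65*y^2 - 4.45*y - 1.06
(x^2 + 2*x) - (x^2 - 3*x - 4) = 5*x + 4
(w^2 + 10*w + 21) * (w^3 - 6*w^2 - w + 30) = w^5 + 4*w^4 - 40*w^3 - 106*w^2 + 279*w + 630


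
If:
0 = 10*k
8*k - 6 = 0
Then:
No Solution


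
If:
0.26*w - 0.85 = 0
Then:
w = 3.27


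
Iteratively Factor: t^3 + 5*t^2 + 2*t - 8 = (t + 4)*(t^2 + t - 2) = (t - 1)*(t + 4)*(t + 2)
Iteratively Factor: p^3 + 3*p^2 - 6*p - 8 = (p - 2)*(p^2 + 5*p + 4) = (p - 2)*(p + 1)*(p + 4)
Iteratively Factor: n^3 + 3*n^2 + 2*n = (n + 2)*(n^2 + n) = n*(n + 2)*(n + 1)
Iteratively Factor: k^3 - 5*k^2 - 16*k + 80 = (k + 4)*(k^2 - 9*k + 20) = (k - 4)*(k + 4)*(k - 5)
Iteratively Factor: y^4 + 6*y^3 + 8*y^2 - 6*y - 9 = (y + 3)*(y^3 + 3*y^2 - y - 3) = (y - 1)*(y + 3)*(y^2 + 4*y + 3) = (y - 1)*(y + 3)^2*(y + 1)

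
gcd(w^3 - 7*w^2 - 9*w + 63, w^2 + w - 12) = w - 3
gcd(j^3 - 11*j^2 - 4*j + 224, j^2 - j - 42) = j - 7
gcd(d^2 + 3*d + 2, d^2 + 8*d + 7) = d + 1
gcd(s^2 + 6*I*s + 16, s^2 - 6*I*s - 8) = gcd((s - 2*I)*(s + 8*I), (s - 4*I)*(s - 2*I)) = s - 2*I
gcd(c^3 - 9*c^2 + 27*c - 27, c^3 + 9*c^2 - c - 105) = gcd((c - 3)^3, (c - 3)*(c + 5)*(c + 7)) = c - 3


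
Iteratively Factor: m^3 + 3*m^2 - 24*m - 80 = (m + 4)*(m^2 - m - 20) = (m - 5)*(m + 4)*(m + 4)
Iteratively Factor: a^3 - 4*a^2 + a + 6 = (a - 2)*(a^2 - 2*a - 3) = (a - 2)*(a + 1)*(a - 3)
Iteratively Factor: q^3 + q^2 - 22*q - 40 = (q + 4)*(q^2 - 3*q - 10) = (q - 5)*(q + 4)*(q + 2)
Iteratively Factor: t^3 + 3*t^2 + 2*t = (t)*(t^2 + 3*t + 2) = t*(t + 2)*(t + 1)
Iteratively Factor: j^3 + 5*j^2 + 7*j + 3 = (j + 1)*(j^2 + 4*j + 3) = (j + 1)^2*(j + 3)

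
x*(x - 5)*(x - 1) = x^3 - 6*x^2 + 5*x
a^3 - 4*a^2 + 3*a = a*(a - 3)*(a - 1)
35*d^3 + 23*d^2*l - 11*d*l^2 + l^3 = (-7*d + l)*(-5*d + l)*(d + l)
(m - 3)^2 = m^2 - 6*m + 9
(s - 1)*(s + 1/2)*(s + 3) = s^3 + 5*s^2/2 - 2*s - 3/2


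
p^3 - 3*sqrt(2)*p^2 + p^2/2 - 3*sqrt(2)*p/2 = p*(p + 1/2)*(p - 3*sqrt(2))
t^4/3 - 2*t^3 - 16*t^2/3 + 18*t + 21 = (t/3 + 1/3)*(t - 7)*(t - 3)*(t + 3)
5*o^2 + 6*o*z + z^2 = (o + z)*(5*o + z)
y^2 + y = y*(y + 1)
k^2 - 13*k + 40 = (k - 8)*(k - 5)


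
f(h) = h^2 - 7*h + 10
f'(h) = 2*h - 7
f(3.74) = -2.19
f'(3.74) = 0.48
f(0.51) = 6.69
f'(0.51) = -5.98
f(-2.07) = 28.77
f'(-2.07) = -11.14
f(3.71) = -2.21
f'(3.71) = 0.42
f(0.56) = 6.39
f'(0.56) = -5.88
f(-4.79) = 66.47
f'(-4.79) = -16.58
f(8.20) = 19.84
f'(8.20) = 9.40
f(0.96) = 4.20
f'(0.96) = -5.08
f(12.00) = 70.00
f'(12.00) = 17.00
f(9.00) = 28.00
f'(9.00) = 11.00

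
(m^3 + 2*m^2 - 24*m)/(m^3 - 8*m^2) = (m^2 + 2*m - 24)/(m*(m - 8))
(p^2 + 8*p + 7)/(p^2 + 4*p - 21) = (p + 1)/(p - 3)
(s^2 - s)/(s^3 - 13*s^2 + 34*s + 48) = s*(s - 1)/(s^3 - 13*s^2 + 34*s + 48)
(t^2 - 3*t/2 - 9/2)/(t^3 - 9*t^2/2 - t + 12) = (t - 3)/(t^2 - 6*t + 8)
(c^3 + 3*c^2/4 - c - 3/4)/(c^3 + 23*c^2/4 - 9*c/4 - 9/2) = (c + 1)/(c + 6)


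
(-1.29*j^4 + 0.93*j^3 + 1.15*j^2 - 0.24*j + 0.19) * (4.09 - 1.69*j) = 2.1801*j^5 - 6.8478*j^4 + 1.8602*j^3 + 5.1091*j^2 - 1.3027*j + 0.7771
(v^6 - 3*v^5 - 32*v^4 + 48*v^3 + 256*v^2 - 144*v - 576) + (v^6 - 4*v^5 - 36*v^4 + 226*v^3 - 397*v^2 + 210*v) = 2*v^6 - 7*v^5 - 68*v^4 + 274*v^3 - 141*v^2 + 66*v - 576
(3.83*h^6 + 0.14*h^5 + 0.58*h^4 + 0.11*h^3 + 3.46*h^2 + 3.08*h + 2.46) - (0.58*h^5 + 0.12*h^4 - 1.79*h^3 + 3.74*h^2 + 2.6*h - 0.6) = 3.83*h^6 - 0.44*h^5 + 0.46*h^4 + 1.9*h^3 - 0.28*h^2 + 0.48*h + 3.06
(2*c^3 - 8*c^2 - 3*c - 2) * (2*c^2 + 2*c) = 4*c^5 - 12*c^4 - 22*c^3 - 10*c^2 - 4*c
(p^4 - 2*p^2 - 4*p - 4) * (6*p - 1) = 6*p^5 - p^4 - 12*p^3 - 22*p^2 - 20*p + 4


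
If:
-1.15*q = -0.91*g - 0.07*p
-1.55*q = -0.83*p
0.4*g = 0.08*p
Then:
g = 0.00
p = 0.00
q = 0.00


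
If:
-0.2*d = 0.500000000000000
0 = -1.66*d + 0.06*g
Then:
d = -2.50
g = -69.17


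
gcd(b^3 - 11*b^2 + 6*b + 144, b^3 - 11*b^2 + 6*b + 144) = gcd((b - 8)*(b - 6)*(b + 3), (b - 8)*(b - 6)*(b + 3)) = b^3 - 11*b^2 + 6*b + 144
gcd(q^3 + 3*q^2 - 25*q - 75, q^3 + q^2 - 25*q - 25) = q^2 - 25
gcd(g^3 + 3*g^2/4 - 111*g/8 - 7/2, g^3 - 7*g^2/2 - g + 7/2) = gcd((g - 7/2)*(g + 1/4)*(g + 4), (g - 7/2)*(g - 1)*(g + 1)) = g - 7/2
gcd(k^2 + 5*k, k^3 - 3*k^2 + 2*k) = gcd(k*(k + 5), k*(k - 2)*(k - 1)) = k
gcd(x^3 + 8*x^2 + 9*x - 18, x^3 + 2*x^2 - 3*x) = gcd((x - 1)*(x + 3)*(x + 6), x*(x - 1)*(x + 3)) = x^2 + 2*x - 3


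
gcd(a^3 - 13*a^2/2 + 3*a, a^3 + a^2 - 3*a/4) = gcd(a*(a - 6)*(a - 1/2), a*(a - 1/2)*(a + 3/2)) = a^2 - a/2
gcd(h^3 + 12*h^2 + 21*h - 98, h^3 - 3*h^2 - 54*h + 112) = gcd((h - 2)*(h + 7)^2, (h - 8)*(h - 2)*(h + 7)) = h^2 + 5*h - 14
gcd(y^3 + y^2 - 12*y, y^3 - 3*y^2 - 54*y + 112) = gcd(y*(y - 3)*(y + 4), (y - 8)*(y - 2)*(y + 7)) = 1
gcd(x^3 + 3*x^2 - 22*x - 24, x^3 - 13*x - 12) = x^2 - 3*x - 4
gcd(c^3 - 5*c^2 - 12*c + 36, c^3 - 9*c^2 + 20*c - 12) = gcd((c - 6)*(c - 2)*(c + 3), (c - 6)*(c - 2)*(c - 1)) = c^2 - 8*c + 12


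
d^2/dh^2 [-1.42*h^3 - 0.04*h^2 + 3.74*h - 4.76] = -8.52*h - 0.08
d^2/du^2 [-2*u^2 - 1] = -4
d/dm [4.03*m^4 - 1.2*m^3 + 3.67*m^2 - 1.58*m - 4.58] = 16.12*m^3 - 3.6*m^2 + 7.34*m - 1.58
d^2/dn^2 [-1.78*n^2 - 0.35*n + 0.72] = -3.56000000000000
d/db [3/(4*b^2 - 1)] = -24*b/(4*b^2 - 1)^2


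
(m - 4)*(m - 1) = m^2 - 5*m + 4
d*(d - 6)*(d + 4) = d^3 - 2*d^2 - 24*d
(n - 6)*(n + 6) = n^2 - 36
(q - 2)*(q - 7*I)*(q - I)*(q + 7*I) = q^4 - 2*q^3 - I*q^3 + 49*q^2 + 2*I*q^2 - 98*q - 49*I*q + 98*I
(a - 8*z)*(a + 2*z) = a^2 - 6*a*z - 16*z^2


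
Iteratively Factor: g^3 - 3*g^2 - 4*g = (g)*(g^2 - 3*g - 4) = g*(g + 1)*(g - 4)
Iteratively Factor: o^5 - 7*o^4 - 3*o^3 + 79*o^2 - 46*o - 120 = (o - 4)*(o^4 - 3*o^3 - 15*o^2 + 19*o + 30) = (o - 5)*(o - 4)*(o^3 + 2*o^2 - 5*o - 6) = (o - 5)*(o - 4)*(o - 2)*(o^2 + 4*o + 3) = (o - 5)*(o - 4)*(o - 2)*(o + 1)*(o + 3)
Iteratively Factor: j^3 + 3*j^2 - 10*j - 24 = (j - 3)*(j^2 + 6*j + 8) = (j - 3)*(j + 4)*(j + 2)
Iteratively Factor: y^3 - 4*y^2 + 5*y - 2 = (y - 1)*(y^2 - 3*y + 2) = (y - 2)*(y - 1)*(y - 1)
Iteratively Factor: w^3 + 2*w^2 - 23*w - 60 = (w + 3)*(w^2 - w - 20) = (w - 5)*(w + 3)*(w + 4)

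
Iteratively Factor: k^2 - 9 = (k - 3)*(k + 3)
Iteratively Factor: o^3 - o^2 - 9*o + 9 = (o + 3)*(o^2 - 4*o + 3) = (o - 3)*(o + 3)*(o - 1)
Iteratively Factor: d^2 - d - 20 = (d + 4)*(d - 5)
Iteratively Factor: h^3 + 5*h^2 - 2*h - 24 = (h - 2)*(h^2 + 7*h + 12) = (h - 2)*(h + 3)*(h + 4)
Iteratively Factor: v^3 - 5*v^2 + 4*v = (v - 4)*(v^2 - v) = (v - 4)*(v - 1)*(v)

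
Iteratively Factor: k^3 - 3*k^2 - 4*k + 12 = (k + 2)*(k^2 - 5*k + 6) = (k - 3)*(k + 2)*(k - 2)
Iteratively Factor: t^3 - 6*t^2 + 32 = (t - 4)*(t^2 - 2*t - 8) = (t - 4)^2*(t + 2)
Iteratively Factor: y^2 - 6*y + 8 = (y - 2)*(y - 4)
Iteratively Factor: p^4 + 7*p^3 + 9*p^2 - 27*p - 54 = (p + 3)*(p^3 + 4*p^2 - 3*p - 18) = (p - 2)*(p + 3)*(p^2 + 6*p + 9) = (p - 2)*(p + 3)^2*(p + 3)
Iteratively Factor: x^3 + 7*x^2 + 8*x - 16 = (x - 1)*(x^2 + 8*x + 16) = (x - 1)*(x + 4)*(x + 4)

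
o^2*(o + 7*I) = o^3 + 7*I*o^2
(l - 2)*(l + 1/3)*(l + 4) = l^3 + 7*l^2/3 - 22*l/3 - 8/3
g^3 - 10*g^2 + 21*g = g*(g - 7)*(g - 3)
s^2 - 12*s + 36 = (s - 6)^2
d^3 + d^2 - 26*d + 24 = (d - 4)*(d - 1)*(d + 6)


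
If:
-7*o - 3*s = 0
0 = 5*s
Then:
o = 0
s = 0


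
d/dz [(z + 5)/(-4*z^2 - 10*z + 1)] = (4*z^2 + 40*z + 51)/(16*z^4 + 80*z^3 + 92*z^2 - 20*z + 1)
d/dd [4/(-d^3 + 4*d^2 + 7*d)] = 4*(3*d^2 - 8*d - 7)/(d^2*(-d^2 + 4*d + 7)^2)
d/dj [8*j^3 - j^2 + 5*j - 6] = 24*j^2 - 2*j + 5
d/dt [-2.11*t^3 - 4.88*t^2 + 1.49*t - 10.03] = -6.33*t^2 - 9.76*t + 1.49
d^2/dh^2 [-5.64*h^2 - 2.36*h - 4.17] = -11.2800000000000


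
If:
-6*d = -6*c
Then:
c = d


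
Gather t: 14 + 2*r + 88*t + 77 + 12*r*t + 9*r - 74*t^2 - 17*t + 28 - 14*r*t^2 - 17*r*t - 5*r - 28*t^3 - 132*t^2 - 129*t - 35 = 6*r - 28*t^3 + t^2*(-14*r - 206) + t*(-5*r - 58) + 84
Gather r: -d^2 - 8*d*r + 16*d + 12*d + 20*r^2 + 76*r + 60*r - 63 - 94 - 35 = -d^2 + 28*d + 20*r^2 + r*(136 - 8*d) - 192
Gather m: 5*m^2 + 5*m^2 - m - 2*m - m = 10*m^2 - 4*m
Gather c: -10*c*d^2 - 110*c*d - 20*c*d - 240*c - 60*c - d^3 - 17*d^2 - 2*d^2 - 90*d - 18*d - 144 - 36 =c*(-10*d^2 - 130*d - 300) - d^3 - 19*d^2 - 108*d - 180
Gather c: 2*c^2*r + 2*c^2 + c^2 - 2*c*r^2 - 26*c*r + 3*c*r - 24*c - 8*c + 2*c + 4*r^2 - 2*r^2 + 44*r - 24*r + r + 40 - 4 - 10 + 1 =c^2*(2*r + 3) + c*(-2*r^2 - 23*r - 30) + 2*r^2 + 21*r + 27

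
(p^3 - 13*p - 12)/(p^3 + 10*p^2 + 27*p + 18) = (p - 4)/(p + 6)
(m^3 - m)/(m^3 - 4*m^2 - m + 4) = m/(m - 4)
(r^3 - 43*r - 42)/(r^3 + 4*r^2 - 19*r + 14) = (r^3 - 43*r - 42)/(r^3 + 4*r^2 - 19*r + 14)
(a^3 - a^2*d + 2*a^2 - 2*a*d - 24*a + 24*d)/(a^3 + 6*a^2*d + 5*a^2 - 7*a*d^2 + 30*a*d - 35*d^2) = (a^2 + 2*a - 24)/(a^2 + 7*a*d + 5*a + 35*d)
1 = 1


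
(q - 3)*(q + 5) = q^2 + 2*q - 15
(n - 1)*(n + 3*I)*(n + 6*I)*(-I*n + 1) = -I*n^4 + 10*n^3 + I*n^3 - 10*n^2 + 27*I*n^2 - 18*n - 27*I*n + 18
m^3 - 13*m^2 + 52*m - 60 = (m - 6)*(m - 5)*(m - 2)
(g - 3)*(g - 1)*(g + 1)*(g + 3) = g^4 - 10*g^2 + 9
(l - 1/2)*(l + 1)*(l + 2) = l^3 + 5*l^2/2 + l/2 - 1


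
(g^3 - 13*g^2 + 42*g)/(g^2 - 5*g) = (g^2 - 13*g + 42)/(g - 5)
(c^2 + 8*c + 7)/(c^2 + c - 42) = (c + 1)/(c - 6)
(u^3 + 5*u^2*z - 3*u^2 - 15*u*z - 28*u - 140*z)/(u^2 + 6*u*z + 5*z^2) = (u^2 - 3*u - 28)/(u + z)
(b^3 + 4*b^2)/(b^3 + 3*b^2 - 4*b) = b/(b - 1)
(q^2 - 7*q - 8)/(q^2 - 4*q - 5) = (q - 8)/(q - 5)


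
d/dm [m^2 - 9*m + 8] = 2*m - 9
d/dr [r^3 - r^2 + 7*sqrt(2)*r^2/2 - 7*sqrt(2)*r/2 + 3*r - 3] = 3*r^2 - 2*r + 7*sqrt(2)*r - 7*sqrt(2)/2 + 3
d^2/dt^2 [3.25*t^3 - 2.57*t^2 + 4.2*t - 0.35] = 19.5*t - 5.14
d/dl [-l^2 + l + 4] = 1 - 2*l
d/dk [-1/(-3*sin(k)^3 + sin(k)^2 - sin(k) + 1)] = (-9*sin(k)^2 + 2*sin(k) - 1)*cos(k)/(3*sin(k)^3 - sin(k)^2 + sin(k) - 1)^2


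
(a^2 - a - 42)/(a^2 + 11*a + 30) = (a - 7)/(a + 5)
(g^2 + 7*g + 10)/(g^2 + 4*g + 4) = (g + 5)/(g + 2)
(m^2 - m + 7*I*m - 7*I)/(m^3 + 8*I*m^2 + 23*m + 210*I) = (m - 1)/(m^2 + I*m + 30)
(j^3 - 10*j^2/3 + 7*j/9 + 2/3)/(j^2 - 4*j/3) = (9*j^3 - 30*j^2 + 7*j + 6)/(3*j*(3*j - 4))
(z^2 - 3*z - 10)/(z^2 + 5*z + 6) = (z - 5)/(z + 3)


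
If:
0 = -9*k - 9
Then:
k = -1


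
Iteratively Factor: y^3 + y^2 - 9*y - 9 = (y + 1)*(y^2 - 9) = (y - 3)*(y + 1)*(y + 3)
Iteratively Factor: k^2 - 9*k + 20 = (k - 5)*(k - 4)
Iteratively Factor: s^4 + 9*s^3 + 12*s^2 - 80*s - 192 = (s + 4)*(s^3 + 5*s^2 - 8*s - 48) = (s + 4)^2*(s^2 + s - 12) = (s + 4)^3*(s - 3)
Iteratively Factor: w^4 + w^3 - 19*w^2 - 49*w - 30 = (w - 5)*(w^3 + 6*w^2 + 11*w + 6) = (w - 5)*(w + 3)*(w^2 + 3*w + 2) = (w - 5)*(w + 1)*(w + 3)*(w + 2)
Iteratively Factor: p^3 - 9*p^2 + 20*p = (p)*(p^2 - 9*p + 20) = p*(p - 4)*(p - 5)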